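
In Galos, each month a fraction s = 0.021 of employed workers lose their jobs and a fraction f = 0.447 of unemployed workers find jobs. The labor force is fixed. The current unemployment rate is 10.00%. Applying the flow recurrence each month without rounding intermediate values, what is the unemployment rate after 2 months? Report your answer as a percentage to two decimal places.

Unemployment rate after two months ≈ 6.05%.

With a fixed labor force, u_{t+1} = u_t + s·(1−u_t) − f·u_t = u_t·(1−s−f) + s.
Here 1−s−f = 0.532 and s = 0.021.
u_1 = 0.100000 × 0.532 + 0.021 = 0.074200.
u_2 = 0.074200 × 0.532 + 0.021 = 0.060474.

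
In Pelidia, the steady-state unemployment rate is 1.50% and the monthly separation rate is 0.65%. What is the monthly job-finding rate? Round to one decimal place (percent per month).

Job-finding rate ≈ 42.7% per month.

From u* = s/(s+f): f = s·(1−u)/u.
f = 0.65 × (1 − 0.0150) / 0.0150 = 0.6402 / 0.0150 ≈ 42.7% per month.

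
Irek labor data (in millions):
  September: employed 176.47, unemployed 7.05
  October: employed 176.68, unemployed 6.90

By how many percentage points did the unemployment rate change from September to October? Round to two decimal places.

The unemployment rate changed by −0.08 percentage points.

September: labor force = 176.47 + 7.05 = 183.52; u = 7.05/183.52 = 3.84%.
October: labor force = 176.68 + 6.90 = 183.58; u = 6.90/183.58 = 3.76%.
Change = 3.76% − 3.84% = −0.08 pp.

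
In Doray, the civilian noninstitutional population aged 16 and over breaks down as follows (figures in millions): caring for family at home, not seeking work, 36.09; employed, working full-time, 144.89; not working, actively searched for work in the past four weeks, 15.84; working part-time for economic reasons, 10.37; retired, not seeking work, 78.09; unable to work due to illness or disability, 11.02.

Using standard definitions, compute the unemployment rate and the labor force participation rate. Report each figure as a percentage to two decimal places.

Unemployment rate ≈ 9.26%; labor force participation rate ≈ 57.75%.

Employed = 144.89 + 10.37 = 155.26 million (anyone who worked, including part-time for economic reasons, counts as employed).
Unemployed = 15.84 million.
Labor force = 155.26 + 15.84 = 171.10 million.
Not in labor force = 36.09 + 78.09 + 11.02 = 125.20 million (those not working and not actively searching are outside the labor force).
Civilian working-age population = 171.10 + 125.20 = 296.30 million.
Unemployment rate = 15.84 / 171.10 = 9.26%.
Labor force participation rate = 171.10 / 296.30 = 57.75%.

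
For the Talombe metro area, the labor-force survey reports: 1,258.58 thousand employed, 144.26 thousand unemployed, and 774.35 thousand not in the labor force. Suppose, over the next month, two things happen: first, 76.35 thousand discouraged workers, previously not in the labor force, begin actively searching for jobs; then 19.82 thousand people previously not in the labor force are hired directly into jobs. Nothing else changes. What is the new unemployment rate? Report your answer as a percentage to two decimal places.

Initially, labor force = 1,258.58 + 144.26 = 1,402.84 thousand, so u = 144.26/1,402.84 = 10.28%.
After the first change, unemployed and labor force both rise by 76.35 → E = 1,258.58, U = 220.61, labor force = 1,479.19 thousand.
After the second change, employed and labor force both rise by 19.82; unemployed unchanged → E = 1,278.40, U = 220.61, labor force = 1,499.01 thousand.
New unemployment rate = 220.61 / 1,499.01 = 14.72%.

New unemployment rate ≈ 14.72%.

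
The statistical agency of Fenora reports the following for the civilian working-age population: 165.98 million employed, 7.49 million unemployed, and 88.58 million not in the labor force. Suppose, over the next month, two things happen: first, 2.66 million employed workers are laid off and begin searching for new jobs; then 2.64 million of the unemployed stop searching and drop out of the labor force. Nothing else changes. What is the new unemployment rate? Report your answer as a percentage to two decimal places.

Initially, labor force = 165.98 + 7.49 = 173.47 million, so u = 7.49/173.47 = 4.32%.
After the first change, employed falls and unemployed rises by 2.66; labor force unchanged → E = 163.32, U = 10.15, labor force = 173.47 million.
After the second change, unemployed and labor force both fall by 2.64 → E = 163.32, U = 7.51, labor force = 170.83 million.
New unemployment rate = 7.51 / 170.83 = 4.40%.

New unemployment rate ≈ 4.40%.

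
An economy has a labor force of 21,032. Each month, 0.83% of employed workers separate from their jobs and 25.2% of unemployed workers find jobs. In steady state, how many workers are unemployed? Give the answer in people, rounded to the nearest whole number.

Steady-state unemployment rate u* = s/(s+f) = 0.83/(0.83+25.2) = 0.031886.
Unemployed = u* × labor force = 0.031886 × 21,032 ≈ 671.

About 671 are unemployed in steady state.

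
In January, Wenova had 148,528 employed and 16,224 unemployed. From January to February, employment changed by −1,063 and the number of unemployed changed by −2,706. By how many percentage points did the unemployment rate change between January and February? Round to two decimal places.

January: labor force = 148,528 + 16,224 = 164,752; u = 16,224/164,752 = 9.85%.
February: labor force = 147,465 + 13,518 = 160,983; u = 13,518/160,983 = 8.40%.
Change = 8.40% − 9.85% = −1.45 pp.

The unemployment rate changed by −1.45 percentage points.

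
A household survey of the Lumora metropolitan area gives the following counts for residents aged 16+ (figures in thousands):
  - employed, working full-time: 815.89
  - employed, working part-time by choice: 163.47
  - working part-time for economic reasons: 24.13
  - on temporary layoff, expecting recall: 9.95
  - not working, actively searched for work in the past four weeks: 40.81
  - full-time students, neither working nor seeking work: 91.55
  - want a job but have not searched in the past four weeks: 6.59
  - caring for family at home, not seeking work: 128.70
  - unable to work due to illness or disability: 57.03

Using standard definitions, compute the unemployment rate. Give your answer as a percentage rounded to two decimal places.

Employed = 815.89 + 163.47 + 24.13 = 1,003.49 thousand (anyone who worked, including part-time for economic reasons, counts as employed).
Unemployed = 9.95 + 40.81 = 50.76 thousand (jobless and actively searching, or on temporary layoff).
Labor force = 1,003.49 + 50.76 = 1,054.25 thousand.
Unemployment rate = 50.76 / 1,054.25 = 4.81%.

Unemployment rate ≈ 4.81%.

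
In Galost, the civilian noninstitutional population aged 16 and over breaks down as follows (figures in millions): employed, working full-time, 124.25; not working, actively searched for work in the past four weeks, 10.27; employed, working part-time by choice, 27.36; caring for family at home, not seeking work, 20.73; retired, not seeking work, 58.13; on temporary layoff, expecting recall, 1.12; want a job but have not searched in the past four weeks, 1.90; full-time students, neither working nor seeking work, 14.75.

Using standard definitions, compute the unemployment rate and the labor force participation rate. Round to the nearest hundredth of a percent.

Employed = 124.25 + 27.36 = 151.61 million.
Unemployed = 10.27 + 1.12 = 11.39 million (jobless and actively searching, or on temporary layoff).
Labor force = 151.61 + 11.39 = 163.00 million.
Not in labor force = 20.73 + 58.13 + 1.90 + 14.75 = 95.51 million (those not working and not actively searching are outside the labor force — including those who want a job but have given up searching).
Civilian working-age population = 163.00 + 95.51 = 258.51 million.
Unemployment rate = 11.39 / 163.00 = 6.99%.
Labor force participation rate = 163.00 / 258.51 = 63.05%.

Unemployment rate ≈ 6.99%; labor force participation rate ≈ 63.05%.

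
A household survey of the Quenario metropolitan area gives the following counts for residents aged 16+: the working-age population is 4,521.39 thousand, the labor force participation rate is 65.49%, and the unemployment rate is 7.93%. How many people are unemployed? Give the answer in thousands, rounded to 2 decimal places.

About 234.81 thousand are unemployed.

Labor force = 0.6549 × 4,521.39 = 2,961.06 thousand.
Unemployed = 0.0793 × 2,961.06 ≈ 234.81 thousand.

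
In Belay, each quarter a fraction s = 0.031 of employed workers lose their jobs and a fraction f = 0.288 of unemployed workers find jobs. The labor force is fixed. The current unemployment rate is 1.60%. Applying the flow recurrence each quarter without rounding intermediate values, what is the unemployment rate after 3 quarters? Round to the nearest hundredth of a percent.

Unemployment rate after three quarters ≈ 7.15%.

With a fixed labor force, u_{t+1} = u_t + s·(1−u_t) − f·u_t = u_t·(1−s−f) + s.
Here 1−s−f = 0.681 and s = 0.031.
u_1 = 0.016000 × 0.681 + 0.031 = 0.041896.
u_2 = 0.041896 × 0.681 + 0.031 = 0.059531.
u_3 = 0.059531 × 0.681 + 0.031 = 0.071541.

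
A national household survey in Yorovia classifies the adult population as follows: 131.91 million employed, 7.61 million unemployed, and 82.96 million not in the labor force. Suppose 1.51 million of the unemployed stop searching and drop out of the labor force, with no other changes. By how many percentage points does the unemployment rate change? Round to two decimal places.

Initially, labor force = 131.91 + 7.61 = 139.52 million, so u = 7.61/139.52 = 5.45%.
After the change, unemployed and labor force both fall by 1.51 → E = 131.91, U = 6.10, labor force = 138.01 million.
New unemployment rate = 6.10 / 138.01 = 4.42%.
Change = 4.42% − 5.45% = −1.03 percentage points.

The unemployment rate changes by −1.03 percentage points.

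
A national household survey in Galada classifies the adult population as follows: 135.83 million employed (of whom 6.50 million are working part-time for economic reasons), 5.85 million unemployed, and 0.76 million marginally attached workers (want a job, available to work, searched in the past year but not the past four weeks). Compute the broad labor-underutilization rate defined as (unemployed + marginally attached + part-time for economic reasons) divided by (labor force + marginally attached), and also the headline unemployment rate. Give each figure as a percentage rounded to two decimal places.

Labor force = 135.83 + 5.85 = 141.68 million.
Numerator = 5.85 + 0.76 + 6.50 = 13.11 million.
Denominator = 141.68 + 0.76 = 142.44 million.
Broad rate = 13.11 / 142.44 = 9.20%.
Headline unemployment rate = 5.85 / 141.68 = 4.13%.

Broad underutilization rate ≈ 9.20%; headline unemployment rate ≈ 4.13%.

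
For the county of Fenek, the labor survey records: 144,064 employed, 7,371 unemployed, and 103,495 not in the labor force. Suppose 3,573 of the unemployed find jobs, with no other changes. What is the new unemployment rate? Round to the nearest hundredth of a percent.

New unemployment rate ≈ 2.51%.

Initially, labor force = 144,064 + 7,371 = 151,435, so u = 7,371/151,435 = 4.87%.
After the change, unemployed falls and employed rises by 3,573; labor force unchanged → E = 147,637, U = 3,798, labor force = 151,435.
New unemployment rate = 3,798 / 151,435 = 2.51%.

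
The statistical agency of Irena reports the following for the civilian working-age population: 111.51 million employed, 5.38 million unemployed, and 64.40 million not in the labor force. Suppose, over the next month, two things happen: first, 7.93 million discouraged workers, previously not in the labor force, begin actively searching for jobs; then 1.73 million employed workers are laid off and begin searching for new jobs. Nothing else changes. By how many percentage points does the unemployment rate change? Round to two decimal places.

The unemployment rate changes by +7.45 percentage points.

Initially, labor force = 111.51 + 5.38 = 116.89 million, so u = 5.38/116.89 = 4.60%.
After the first change, unemployed and labor force both rise by 7.93 → E = 111.51, U = 13.31, labor force = 124.82 million.
After the second change, employed falls and unemployed rises by 1.73; labor force unchanged → E = 109.78, U = 15.04, labor force = 124.82 million.
New unemployment rate = 15.04 / 124.82 = 12.05%.
Change = 12.05% − 4.60% = +7.45 percentage points.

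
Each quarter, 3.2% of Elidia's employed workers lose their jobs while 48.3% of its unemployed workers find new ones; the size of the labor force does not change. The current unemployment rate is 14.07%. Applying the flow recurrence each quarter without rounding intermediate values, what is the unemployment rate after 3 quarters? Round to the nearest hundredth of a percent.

Unemployment rate after three quarters ≈ 7.11%.

With a fixed labor force, u_{t+1} = u_t + s·(1−u_t) − f·u_t = u_t·(1−s−f) + s.
Here 1−s−f = 0.485 and s = 0.032.
u_1 = 0.140700 × 0.485 + 0.032 = 0.100239.
u_2 = 0.100239 × 0.485 + 0.032 = 0.080616.
u_3 = 0.080616 × 0.485 + 0.032 = 0.071099.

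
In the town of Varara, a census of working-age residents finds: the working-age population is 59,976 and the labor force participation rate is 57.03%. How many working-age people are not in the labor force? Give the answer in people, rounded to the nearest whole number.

About 25,772 are not in the labor force.

Share not in the labor force = 1 − 0.5703 = 0.4297.
Not in labor force = 0.4297 × 59,976 ≈ 25,772.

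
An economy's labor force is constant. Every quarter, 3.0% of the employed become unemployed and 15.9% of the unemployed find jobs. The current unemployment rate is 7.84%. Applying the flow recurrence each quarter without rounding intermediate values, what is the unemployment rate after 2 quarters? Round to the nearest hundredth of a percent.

Unemployment rate after two quarters ≈ 10.59%.

With a fixed labor force, u_{t+1} = u_t + s·(1−u_t) − f·u_t = u_t·(1−s−f) + s.
Here 1−s−f = 0.811 and s = 0.030.
u_1 = 0.078400 × 0.811 + 0.030 = 0.093582.
u_2 = 0.093582 × 0.811 + 0.030 = 0.105895.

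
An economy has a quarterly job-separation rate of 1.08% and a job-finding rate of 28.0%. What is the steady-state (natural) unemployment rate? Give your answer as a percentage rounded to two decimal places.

Steady-state unemployment rate ≈ 3.71%.

At steady state the flows balance: s·E = f·U, so U/(E+U) = s/(s+f).
u* = 1.08 / (1.08 + 28.0) = 1.08 / 29.08 = 3.71%.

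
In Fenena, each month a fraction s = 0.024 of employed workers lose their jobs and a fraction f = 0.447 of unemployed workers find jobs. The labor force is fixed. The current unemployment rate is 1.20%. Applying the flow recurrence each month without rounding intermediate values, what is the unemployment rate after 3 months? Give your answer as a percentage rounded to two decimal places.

Unemployment rate after three months ≈ 4.52%.

With a fixed labor force, u_{t+1} = u_t + s·(1−u_t) − f·u_t = u_t·(1−s−f) + s.
Here 1−s−f = 0.529 and s = 0.024.
u_1 = 0.012000 × 0.529 + 0.024 = 0.030348.
u_2 = 0.030348 × 0.529 + 0.024 = 0.040054.
u_3 = 0.040054 × 0.529 + 0.024 = 0.045189.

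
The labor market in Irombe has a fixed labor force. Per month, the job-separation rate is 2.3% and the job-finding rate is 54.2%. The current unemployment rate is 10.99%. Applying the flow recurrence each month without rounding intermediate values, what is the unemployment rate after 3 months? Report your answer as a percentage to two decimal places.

Unemployment rate after three months ≈ 4.64%.

With a fixed labor force, u_{t+1} = u_t + s·(1−u_t) − f·u_t = u_t·(1−s−f) + s.
Here 1−s−f = 0.435 and s = 0.023.
u_1 = 0.109900 × 0.435 + 0.023 = 0.070806.
u_2 = 0.070806 × 0.435 + 0.023 = 0.053801.
u_3 = 0.053801 × 0.435 + 0.023 = 0.046403.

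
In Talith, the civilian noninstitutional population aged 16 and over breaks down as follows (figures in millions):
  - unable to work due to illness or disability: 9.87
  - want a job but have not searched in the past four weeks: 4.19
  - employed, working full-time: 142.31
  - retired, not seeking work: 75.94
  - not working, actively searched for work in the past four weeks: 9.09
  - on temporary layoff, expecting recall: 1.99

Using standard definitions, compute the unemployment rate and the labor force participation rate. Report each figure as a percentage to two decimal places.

Employed = 142.31 million.
Unemployed = 9.09 + 1.99 = 11.08 million (jobless and actively searching, or on temporary layoff).
Labor force = 142.31 + 11.08 = 153.39 million.
Not in labor force = 9.87 + 4.19 + 75.94 = 90.00 million (those not working and not actively searching are outside the labor force — including those who want a job but have given up searching).
Civilian working-age population = 153.39 + 90.00 = 243.39 million.
Unemployment rate = 11.08 / 153.39 = 7.22%.
Labor force participation rate = 153.39 / 243.39 = 63.02%.

Unemployment rate ≈ 7.22%; labor force participation rate ≈ 63.02%.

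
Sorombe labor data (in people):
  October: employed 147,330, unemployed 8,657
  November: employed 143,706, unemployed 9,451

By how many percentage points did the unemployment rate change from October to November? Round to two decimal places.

The unemployment rate changed by +0.62 percentage points.

October: labor force = 147,330 + 8,657 = 155,987; u = 8,657/155,987 = 5.55%.
November: labor force = 143,706 + 9,451 = 153,157; u = 9,451/153,157 = 6.17%.
Change = 6.17% − 5.55% = +0.62 pp.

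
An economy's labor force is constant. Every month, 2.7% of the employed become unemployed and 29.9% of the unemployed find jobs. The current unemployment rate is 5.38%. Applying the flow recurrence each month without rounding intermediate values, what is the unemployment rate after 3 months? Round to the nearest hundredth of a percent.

With a fixed labor force, u_{t+1} = u_t + s·(1−u_t) − f·u_t = u_t·(1−s−f) + s.
Here 1−s−f = 0.674 and s = 0.027.
u_1 = 0.053800 × 0.674 + 0.027 = 0.063261.
u_2 = 0.063261 × 0.674 + 0.027 = 0.069638.
u_3 = 0.069638 × 0.674 + 0.027 = 0.073936.

Unemployment rate after three months ≈ 7.39%.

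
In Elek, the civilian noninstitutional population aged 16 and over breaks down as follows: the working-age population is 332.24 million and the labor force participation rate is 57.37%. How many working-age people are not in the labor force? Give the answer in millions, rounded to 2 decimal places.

About 141.63 million are not in the labor force.

Share not in the labor force = 1 − 0.5737 = 0.4263.
Not in labor force = 0.4263 × 332.24 ≈ 141.63 million.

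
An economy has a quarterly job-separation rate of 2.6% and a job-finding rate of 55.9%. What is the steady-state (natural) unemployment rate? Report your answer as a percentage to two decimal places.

Steady-state unemployment rate ≈ 4.44%.

At steady state the flows balance: s·E = f·U, so U/(E+U) = s/(s+f).
u* = 2.6 / (2.6 + 55.9) = 2.6 / 58.50 = 4.44%.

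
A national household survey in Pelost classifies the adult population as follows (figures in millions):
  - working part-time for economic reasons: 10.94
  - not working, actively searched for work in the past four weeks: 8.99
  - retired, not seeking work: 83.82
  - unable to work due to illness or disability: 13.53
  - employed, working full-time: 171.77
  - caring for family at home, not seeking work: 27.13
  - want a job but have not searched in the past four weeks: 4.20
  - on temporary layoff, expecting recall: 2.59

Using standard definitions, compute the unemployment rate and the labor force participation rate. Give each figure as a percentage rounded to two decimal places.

Unemployment rate ≈ 5.96%; labor force participation rate ≈ 60.16%.

Employed = 10.94 + 171.77 = 182.71 million (anyone who worked, including part-time for economic reasons, counts as employed).
Unemployed = 8.99 + 2.59 = 11.58 million (jobless and actively searching, or on temporary layoff).
Labor force = 182.71 + 11.58 = 194.29 million.
Not in labor force = 83.82 + 13.53 + 27.13 + 4.20 = 128.68 million (those not working and not actively searching are outside the labor force — including those who want a job but have given up searching).
Civilian working-age population = 194.29 + 128.68 = 322.97 million.
Unemployment rate = 11.58 / 194.29 = 5.96%.
Labor force participation rate = 194.29 / 322.97 = 60.16%.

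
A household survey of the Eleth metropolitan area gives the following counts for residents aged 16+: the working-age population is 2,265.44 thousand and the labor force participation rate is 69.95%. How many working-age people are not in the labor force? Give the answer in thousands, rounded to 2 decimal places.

About 680.76 thousand are not in the labor force.

Share not in the labor force = 1 − 0.6995 = 0.3005.
Not in labor force = 0.3005 × 2,265.44 ≈ 680.76 thousand.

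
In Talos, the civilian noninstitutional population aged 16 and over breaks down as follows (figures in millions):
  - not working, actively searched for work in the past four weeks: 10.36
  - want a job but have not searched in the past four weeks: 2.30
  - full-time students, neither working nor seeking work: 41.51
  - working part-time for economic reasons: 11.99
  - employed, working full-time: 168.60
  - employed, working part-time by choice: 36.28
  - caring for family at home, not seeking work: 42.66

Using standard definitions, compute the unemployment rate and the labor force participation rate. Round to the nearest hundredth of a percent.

Unemployment rate ≈ 4.56%; labor force participation rate ≈ 72.44%.

Employed = 11.99 + 168.60 + 36.28 = 216.87 million (anyone who worked, including part-time for economic reasons, counts as employed).
Unemployed = 10.36 million.
Labor force = 216.87 + 10.36 = 227.23 million.
Not in labor force = 2.30 + 41.51 + 42.66 = 86.47 million (those not working and not actively searching are outside the labor force — including those who want a job but have given up searching).
Civilian working-age population = 227.23 + 86.47 = 313.70 million.
Unemployment rate = 10.36 / 227.23 = 4.56%.
Labor force participation rate = 227.23 / 313.70 = 72.44%.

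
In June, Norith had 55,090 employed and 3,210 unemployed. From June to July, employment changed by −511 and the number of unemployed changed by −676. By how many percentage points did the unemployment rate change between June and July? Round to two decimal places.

June: labor force = 55,090 + 3,210 = 58,300; u = 3,210/58,300 = 5.51%.
July: labor force = 54,579 + 2,534 = 57,113; u = 2,534/57,113 = 4.44%.
Change = 4.44% − 5.51% = −1.07 pp.

The unemployment rate changed by −1.07 percentage points.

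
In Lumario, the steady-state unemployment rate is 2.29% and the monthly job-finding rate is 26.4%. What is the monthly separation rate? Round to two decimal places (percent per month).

From u* = s/(s+f): s = u·f/(1−u).
s = 0.0229 × 26.4 / (1 − 0.0229) = 0.6046 / 0.9771 ≈ 0.62% per month.

Separation rate ≈ 0.62% per month.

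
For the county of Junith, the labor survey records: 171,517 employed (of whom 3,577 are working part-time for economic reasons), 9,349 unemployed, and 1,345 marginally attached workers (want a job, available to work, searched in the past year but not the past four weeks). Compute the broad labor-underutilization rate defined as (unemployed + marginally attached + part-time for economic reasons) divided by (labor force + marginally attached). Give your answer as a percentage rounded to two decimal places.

Broad underutilization rate ≈ 7.83%.

Labor force = 171,517 + 9,349 = 180,866.
Numerator = 9,349 + 1,345 + 3,577 = 14,271.
Denominator = 180,866 + 1,345 = 182,211.
Broad rate = 14,271 / 182,211 = 7.83%.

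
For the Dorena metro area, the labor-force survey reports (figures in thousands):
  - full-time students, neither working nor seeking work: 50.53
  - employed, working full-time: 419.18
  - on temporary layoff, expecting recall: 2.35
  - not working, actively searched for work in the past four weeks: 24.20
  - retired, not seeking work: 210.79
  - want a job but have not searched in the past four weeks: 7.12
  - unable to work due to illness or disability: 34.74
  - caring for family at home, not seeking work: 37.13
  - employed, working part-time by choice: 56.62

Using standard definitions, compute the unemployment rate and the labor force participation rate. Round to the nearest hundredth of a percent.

Employed = 419.18 + 56.62 = 475.80 thousand.
Unemployed = 2.35 + 24.20 = 26.55 thousand (jobless and actively searching, or on temporary layoff).
Labor force = 475.80 + 26.55 = 502.35 thousand.
Not in labor force = 50.53 + 210.79 + 7.12 + 34.74 + 37.13 = 340.31 thousand (those not working and not actively searching are outside the labor force — including those who want a job but have given up searching).
Civilian working-age population = 502.35 + 340.31 = 842.66 thousand.
Unemployment rate = 26.55 / 502.35 = 5.29%.
Labor force participation rate = 502.35 / 842.66 = 59.61%.

Unemployment rate ≈ 5.29%; labor force participation rate ≈ 59.61%.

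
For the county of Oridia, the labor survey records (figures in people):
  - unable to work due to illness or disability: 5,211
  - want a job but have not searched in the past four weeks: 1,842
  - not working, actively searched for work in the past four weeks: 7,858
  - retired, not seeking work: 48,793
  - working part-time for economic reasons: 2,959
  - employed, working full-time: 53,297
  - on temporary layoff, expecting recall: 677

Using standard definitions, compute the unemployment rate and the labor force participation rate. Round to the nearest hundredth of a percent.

Employed = 2,959 + 53,297 = 56,256 (anyone who worked, including part-time for economic reasons, counts as employed).
Unemployed = 7,858 + 677 = 8,535 (jobless and actively searching, or on temporary layoff).
Labor force = 56,256 + 8,535 = 64,791.
Not in labor force = 5,211 + 1,842 + 48,793 = 55,846 (those not working and not actively searching are outside the labor force — including those who want a job but have given up searching).
Civilian working-age population = 64,791 + 55,846 = 120,637.
Unemployment rate = 8,535 / 64,791 = 13.17%.
Labor force participation rate = 64,791 / 120,637 = 53.71%.

Unemployment rate ≈ 13.17%; labor force participation rate ≈ 53.71%.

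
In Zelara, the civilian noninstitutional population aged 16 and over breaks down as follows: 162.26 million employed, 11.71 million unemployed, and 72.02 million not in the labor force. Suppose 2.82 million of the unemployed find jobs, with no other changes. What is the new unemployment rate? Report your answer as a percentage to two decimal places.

New unemployment rate ≈ 5.11%.

Initially, labor force = 162.26 + 11.71 = 173.97 million, so u = 11.71/173.97 = 6.73%.
After the change, unemployed falls and employed rises by 2.82; labor force unchanged → E = 165.08, U = 8.89, labor force = 173.97 million.
New unemployment rate = 8.89 / 173.97 = 5.11%.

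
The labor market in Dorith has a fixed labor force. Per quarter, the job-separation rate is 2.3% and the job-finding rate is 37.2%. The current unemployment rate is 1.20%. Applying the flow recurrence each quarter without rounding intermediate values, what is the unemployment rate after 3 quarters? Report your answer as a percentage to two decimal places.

With a fixed labor force, u_{t+1} = u_t + s·(1−u_t) − f·u_t = u_t·(1−s−f) + s.
Here 1−s−f = 0.605 and s = 0.023.
u_1 = 0.012000 × 0.605 + 0.023 = 0.030260.
u_2 = 0.030260 × 0.605 + 0.023 = 0.041307.
u_3 = 0.041307 × 0.605 + 0.023 = 0.047991.

Unemployment rate after three quarters ≈ 4.80%.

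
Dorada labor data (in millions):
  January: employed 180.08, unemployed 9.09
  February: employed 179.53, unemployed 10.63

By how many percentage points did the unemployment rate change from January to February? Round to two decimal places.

January: labor force = 180.08 + 9.09 = 189.17; u = 9.09/189.17 = 4.81%.
February: labor force = 179.53 + 10.63 = 190.16; u = 10.63/190.16 = 5.59%.
Change = 5.59% − 4.81% = +0.78 pp.

The unemployment rate changed by +0.78 percentage points.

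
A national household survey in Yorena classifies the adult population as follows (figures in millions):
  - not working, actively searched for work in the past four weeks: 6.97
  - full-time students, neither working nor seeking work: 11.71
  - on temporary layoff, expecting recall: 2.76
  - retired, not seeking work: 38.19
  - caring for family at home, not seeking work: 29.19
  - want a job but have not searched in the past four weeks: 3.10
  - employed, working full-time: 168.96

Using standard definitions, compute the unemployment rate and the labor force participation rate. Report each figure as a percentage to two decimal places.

Unemployment rate ≈ 5.45%; labor force participation rate ≈ 68.50%.

Employed = 168.96 million.
Unemployed = 6.97 + 2.76 = 9.73 million (jobless and actively searching, or on temporary layoff).
Labor force = 168.96 + 9.73 = 178.69 million.
Not in labor force = 11.71 + 38.19 + 29.19 + 3.10 = 82.19 million (those not working and not actively searching are outside the labor force — including those who want a job but have given up searching).
Civilian working-age population = 178.69 + 82.19 = 260.88 million.
Unemployment rate = 9.73 / 178.69 = 5.45%.
Labor force participation rate = 178.69 / 260.88 = 68.50%.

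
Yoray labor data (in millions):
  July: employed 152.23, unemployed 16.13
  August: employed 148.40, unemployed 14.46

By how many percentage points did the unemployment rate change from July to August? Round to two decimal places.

The unemployment rate changed by −0.70 percentage points.

July: labor force = 152.23 + 16.13 = 168.36; u = 16.13/168.36 = 9.58%.
August: labor force = 148.40 + 14.46 = 162.86; u = 14.46/162.86 = 8.88%.
Change = 8.88% − 9.58% = −0.70 pp.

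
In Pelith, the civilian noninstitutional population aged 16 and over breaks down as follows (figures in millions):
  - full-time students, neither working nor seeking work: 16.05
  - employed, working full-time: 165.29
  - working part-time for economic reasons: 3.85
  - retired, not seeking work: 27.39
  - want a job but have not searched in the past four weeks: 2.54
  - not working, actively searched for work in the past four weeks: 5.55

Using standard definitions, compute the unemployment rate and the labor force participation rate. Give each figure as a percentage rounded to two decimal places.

Unemployment rate ≈ 3.18%; labor force participation rate ≈ 79.16%.

Employed = 165.29 + 3.85 = 169.14 million (anyone who worked, including part-time for economic reasons, counts as employed).
Unemployed = 5.55 million.
Labor force = 169.14 + 5.55 = 174.69 million.
Not in labor force = 16.05 + 27.39 + 2.54 = 45.98 million (those not working and not actively searching are outside the labor force — including those who want a job but have given up searching).
Civilian working-age population = 174.69 + 45.98 = 220.67 million.
Unemployment rate = 5.55 / 174.69 = 3.18%.
Labor force participation rate = 174.69 / 220.67 = 79.16%.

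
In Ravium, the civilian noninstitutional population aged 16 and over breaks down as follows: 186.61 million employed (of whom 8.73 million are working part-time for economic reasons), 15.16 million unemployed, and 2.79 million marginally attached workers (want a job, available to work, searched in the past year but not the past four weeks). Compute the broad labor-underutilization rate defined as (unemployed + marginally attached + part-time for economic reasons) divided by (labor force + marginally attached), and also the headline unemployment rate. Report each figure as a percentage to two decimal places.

Broad underutilization rate ≈ 13.04%; headline unemployment rate ≈ 7.51%.

Labor force = 186.61 + 15.16 = 201.77 million.
Numerator = 15.16 + 2.79 + 8.73 = 26.68 million.
Denominator = 201.77 + 2.79 = 204.56 million.
Broad rate = 26.68 / 204.56 = 13.04%.
Headline unemployment rate = 15.16 / 201.77 = 7.51%.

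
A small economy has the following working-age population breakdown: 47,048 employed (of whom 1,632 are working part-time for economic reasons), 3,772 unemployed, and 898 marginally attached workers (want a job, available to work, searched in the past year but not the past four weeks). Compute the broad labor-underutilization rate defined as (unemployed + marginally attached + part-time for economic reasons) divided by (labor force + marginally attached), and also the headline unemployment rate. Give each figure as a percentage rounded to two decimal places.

Labor force = 47,048 + 3,772 = 50,820.
Numerator = 3,772 + 898 + 1,632 = 6,302.
Denominator = 50,820 + 898 = 51,718.
Broad rate = 6,302 / 51,718 = 12.19%.
Headline unemployment rate = 3,772 / 50,820 = 7.42%.

Broad underutilization rate ≈ 12.19%; headline unemployment rate ≈ 7.42%.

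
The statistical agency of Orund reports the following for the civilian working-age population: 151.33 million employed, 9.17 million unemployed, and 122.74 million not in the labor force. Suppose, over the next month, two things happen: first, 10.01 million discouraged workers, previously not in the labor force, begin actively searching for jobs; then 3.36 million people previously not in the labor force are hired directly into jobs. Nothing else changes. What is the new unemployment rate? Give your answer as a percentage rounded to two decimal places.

New unemployment rate ≈ 11.03%.

Initially, labor force = 151.33 + 9.17 = 160.50 million, so u = 9.17/160.50 = 5.71%.
After the first change, unemployed and labor force both rise by 10.01 → E = 151.33, U = 19.18, labor force = 170.51 million.
After the second change, employed and labor force both rise by 3.36; unemployed unchanged → E = 154.69, U = 19.18, labor force = 173.87 million.
New unemployment rate = 19.18 / 173.87 = 11.03%.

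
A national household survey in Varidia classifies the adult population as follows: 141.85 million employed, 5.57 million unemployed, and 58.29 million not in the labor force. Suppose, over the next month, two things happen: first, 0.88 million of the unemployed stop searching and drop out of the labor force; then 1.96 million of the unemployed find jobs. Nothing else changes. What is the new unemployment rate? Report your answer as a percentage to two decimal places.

New unemployment rate ≈ 1.86%.

Initially, labor force = 141.85 + 5.57 = 147.42 million, so u = 5.57/147.42 = 3.78%.
After the first change, unemployed and labor force both fall by 0.88 → E = 141.85, U = 4.69, labor force = 146.54 million.
After the second change, unemployed falls and employed rises by 1.96; labor force unchanged → E = 143.81, U = 2.73, labor force = 146.54 million.
New unemployment rate = 2.73 / 146.54 = 1.86%.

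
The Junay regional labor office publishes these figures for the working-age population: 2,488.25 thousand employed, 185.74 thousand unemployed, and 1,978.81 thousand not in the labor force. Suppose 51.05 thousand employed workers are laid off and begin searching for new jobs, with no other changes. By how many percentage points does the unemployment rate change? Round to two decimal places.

Initially, labor force = 2,488.25 + 185.74 = 2,673.99 thousand, so u = 185.74/2,673.99 = 6.95%.
After the change, employed falls and unemployed rises by 51.05; labor force unchanged → E = 2,437.20, U = 236.79, labor force = 2,673.99 thousand.
New unemployment rate = 236.79 / 2,673.99 = 8.86%.
Change = 8.86% − 6.95% = +1.91 percentage points.

The unemployment rate changes by +1.91 percentage points.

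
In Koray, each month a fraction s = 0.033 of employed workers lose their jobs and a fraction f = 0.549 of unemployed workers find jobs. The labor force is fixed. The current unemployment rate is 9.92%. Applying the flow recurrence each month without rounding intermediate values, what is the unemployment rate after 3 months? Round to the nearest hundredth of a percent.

With a fixed labor force, u_{t+1} = u_t + s·(1−u_t) − f·u_t = u_t·(1−s−f) + s.
Here 1−s−f = 0.418 and s = 0.033.
u_1 = 0.099200 × 0.418 + 0.033 = 0.074466.
u_2 = 0.074466 × 0.418 + 0.033 = 0.064127.
u_3 = 0.064127 × 0.418 + 0.033 = 0.059805.

Unemployment rate after three months ≈ 5.98%.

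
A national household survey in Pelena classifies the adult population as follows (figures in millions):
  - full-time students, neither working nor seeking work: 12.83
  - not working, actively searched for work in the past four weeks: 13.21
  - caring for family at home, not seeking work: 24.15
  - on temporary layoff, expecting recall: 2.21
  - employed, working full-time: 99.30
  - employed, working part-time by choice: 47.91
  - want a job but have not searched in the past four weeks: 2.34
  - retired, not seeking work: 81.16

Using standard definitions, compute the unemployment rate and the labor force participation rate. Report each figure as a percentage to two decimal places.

Unemployment rate ≈ 9.48%; labor force participation rate ≈ 57.44%.

Employed = 99.30 + 47.91 = 147.21 million.
Unemployed = 13.21 + 2.21 = 15.42 million (jobless and actively searching, or on temporary layoff).
Labor force = 147.21 + 15.42 = 162.63 million.
Not in labor force = 12.83 + 24.15 + 2.34 + 81.16 = 120.48 million (those not working and not actively searching are outside the labor force — including those who want a job but have given up searching).
Civilian working-age population = 162.63 + 120.48 = 283.11 million.
Unemployment rate = 15.42 / 162.63 = 9.48%.
Labor force participation rate = 162.63 / 283.11 = 57.44%.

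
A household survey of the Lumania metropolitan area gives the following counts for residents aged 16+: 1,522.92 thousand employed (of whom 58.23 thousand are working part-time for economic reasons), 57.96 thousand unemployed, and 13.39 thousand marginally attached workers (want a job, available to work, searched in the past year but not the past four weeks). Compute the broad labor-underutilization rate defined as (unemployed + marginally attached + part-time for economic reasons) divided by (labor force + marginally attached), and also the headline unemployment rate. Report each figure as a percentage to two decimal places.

Labor force = 1,522.92 + 57.96 = 1,580.88 thousand.
Numerator = 57.96 + 13.39 + 58.23 = 129.58 thousand.
Denominator = 1,580.88 + 13.39 = 1,594.27 thousand.
Broad rate = 129.58 / 1,594.27 = 8.13%.
Headline unemployment rate = 57.96 / 1,580.88 = 3.67%.

Broad underutilization rate ≈ 8.13%; headline unemployment rate ≈ 3.67%.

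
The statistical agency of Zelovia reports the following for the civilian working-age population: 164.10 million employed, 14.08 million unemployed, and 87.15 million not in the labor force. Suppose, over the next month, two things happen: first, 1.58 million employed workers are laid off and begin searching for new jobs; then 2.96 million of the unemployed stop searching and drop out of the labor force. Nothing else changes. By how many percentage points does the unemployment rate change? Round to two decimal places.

The unemployment rate changes by −0.65 percentage points.

Initially, labor force = 164.10 + 14.08 = 178.18 million, so u = 14.08/178.18 = 7.90%.
After the first change, employed falls and unemployed rises by 1.58; labor force unchanged → E = 162.52, U = 15.66, labor force = 178.18 million.
After the second change, unemployed and labor force both fall by 2.96 → E = 162.52, U = 12.70, labor force = 175.22 million.
New unemployment rate = 12.70 / 175.22 = 7.25%.
Change = 7.25% − 7.90% = −0.65 percentage points.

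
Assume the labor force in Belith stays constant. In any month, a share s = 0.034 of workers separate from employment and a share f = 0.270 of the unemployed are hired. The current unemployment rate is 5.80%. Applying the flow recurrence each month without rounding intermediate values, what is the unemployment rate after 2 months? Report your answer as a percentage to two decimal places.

Unemployment rate after two months ≈ 8.58%.

With a fixed labor force, u_{t+1} = u_t + s·(1−u_t) − f·u_t = u_t·(1−s−f) + s.
Here 1−s−f = 0.696 and s = 0.034.
u_1 = 0.058000 × 0.696 + 0.034 = 0.074368.
u_2 = 0.074368 × 0.696 + 0.034 = 0.085760.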